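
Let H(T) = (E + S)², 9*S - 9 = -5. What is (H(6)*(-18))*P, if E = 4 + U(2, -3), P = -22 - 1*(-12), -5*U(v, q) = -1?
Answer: 174724/45 ≈ 3882.8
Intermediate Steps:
S = 4/9 (S = 1 + (⅑)*(-5) = 1 - 5/9 = 4/9 ≈ 0.44444)
U(v, q) = ⅕ (U(v, q) = -⅕*(-1) = ⅕)
P = -10 (P = -22 + 12 = -10)
E = 21/5 (E = 4 + ⅕ = 21/5 ≈ 4.2000)
H(T) = 43681/2025 (H(T) = (21/5 + 4/9)² = (209/45)² = 43681/2025)
(H(6)*(-18))*P = ((43681/2025)*(-18))*(-10) = -87362/225*(-10) = 174724/45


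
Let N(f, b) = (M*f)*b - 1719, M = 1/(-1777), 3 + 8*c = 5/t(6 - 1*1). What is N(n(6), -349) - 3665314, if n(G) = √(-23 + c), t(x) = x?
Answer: -3667033 + 349*I*√93/3554 ≈ -3.667e+6 + 0.947*I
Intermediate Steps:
c = -¼ (c = -3/8 + (5/(6 - 1*1))/8 = -3/8 + (5/(6 - 1))/8 = -3/8 + (5/5)/8 = -3/8 + (5*(⅕))/8 = -3/8 + (⅛)*1 = -3/8 + ⅛ = -¼ ≈ -0.25000)
M = -1/1777 ≈ -0.00056275
n(G) = I*√93/2 (n(G) = √(-23 - ¼) = √(-93/4) = I*√93/2)
N(f, b) = -1719 - b*f/1777 (N(f, b) = (-f/1777)*b - 1719 = -b*f/1777 - 1719 = -1719 - b*f/1777)
N(n(6), -349) - 3665314 = (-1719 - 1/1777*(-349)*I*√93/2) - 3665314 = (-1719 + 349*I*√93/3554) - 3665314 = -3667033 + 349*I*√93/3554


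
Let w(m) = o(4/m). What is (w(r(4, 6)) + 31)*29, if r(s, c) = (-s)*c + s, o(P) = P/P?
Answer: 928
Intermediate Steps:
o(P) = 1
r(s, c) = s - c*s (r(s, c) = -c*s + s = s - c*s)
w(m) = 1
(w(r(4, 6)) + 31)*29 = (1 + 31)*29 = 32*29 = 928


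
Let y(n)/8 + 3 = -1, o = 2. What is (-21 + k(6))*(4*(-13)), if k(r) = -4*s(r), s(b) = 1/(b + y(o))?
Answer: 1084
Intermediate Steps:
y(n) = -32 (y(n) = -24 + 8*(-1) = -24 - 8 = -32)
s(b) = 1/(-32 + b) (s(b) = 1/(b - 32) = 1/(-32 + b))
k(r) = -4/(-32 + r)
(-21 + k(6))*(4*(-13)) = (-21 - 4/(-32 + 6))*(4*(-13)) = (-21 - 4/(-26))*(-52) = (-21 - 4*(-1/26))*(-52) = (-21 + 2/13)*(-52) = -271/13*(-52) = 1084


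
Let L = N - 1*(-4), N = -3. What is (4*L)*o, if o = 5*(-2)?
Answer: -40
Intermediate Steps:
L = 1 (L = -3 - 1*(-4) = -3 + 4 = 1)
o = -10
(4*L)*o = (4*1)*(-10) = 4*(-10) = -40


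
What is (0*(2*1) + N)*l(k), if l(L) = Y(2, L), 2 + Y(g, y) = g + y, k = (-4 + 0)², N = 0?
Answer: 0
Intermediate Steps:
k = 16 (k = (-4)² = 16)
Y(g, y) = -2 + g + y (Y(g, y) = -2 + (g + y) = -2 + g + y)
l(L) = L (l(L) = -2 + 2 + L = L)
(0*(2*1) + N)*l(k) = (0*(2*1) + 0)*16 = (0*2 + 0)*16 = (0 + 0)*16 = 0*16 = 0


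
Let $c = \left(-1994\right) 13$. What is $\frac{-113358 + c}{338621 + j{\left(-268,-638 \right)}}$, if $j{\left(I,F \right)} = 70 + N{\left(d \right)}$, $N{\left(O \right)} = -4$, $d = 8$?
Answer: $- \frac{139280}{338687} \approx -0.41124$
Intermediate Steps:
$c = -25922$
$j{\left(I,F \right)} = 66$ ($j{\left(I,F \right)} = 70 - 4 = 66$)
$\frac{-113358 + c}{338621 + j{\left(-268,-638 \right)}} = \frac{-113358 - 25922}{338621 + 66} = - \frac{139280}{338687}$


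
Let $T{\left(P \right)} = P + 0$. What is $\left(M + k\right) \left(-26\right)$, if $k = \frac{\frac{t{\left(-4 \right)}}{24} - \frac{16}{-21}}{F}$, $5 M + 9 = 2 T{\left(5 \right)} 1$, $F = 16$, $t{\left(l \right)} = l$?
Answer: $- \frac{10361}{1680} \approx -6.1673$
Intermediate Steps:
$T{\left(P \right)} = P$
$M = \frac{1}{5}$ ($M = - \frac{9}{5} + \frac{2 \cdot 5 \cdot 1}{5} = - \frac{9}{5} + \frac{10 \cdot 1}{5} = - \frac{9}{5} + \frac{1}{5} \cdot 10 = - \frac{9}{5} + 2 = \frac{1}{5} \approx 0.2$)
$k = \frac{25}{672}$ ($k = \frac{- \frac{4}{24} - \frac{16}{-21}}{16} = \left(\left(-4\right) \frac{1}{24} - - \frac{16}{21}\right) \frac{1}{16} = \left(- \frac{1}{6} + \frac{16}{21}\right) \frac{1}{16} = \frac{25}{42} \cdot \frac{1}{16} = \frac{25}{672} \approx 0.037202$)
$\left(M + k\right) \left(-26\right) = \left(\frac{1}{5} + \frac{25}{672}\right) \left(-26\right) = \frac{797}{3360} \left(-26\right) = - \frac{10361}{1680}$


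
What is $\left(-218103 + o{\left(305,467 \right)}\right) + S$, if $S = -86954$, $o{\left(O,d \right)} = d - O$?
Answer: $-304895$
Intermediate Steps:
$\left(-218103 + o{\left(305,467 \right)}\right) + S = \left(-218103 + \left(467 - 305\right)\right) - 86954 = \left(-218103 + 162\right) - 86954 = -217941 - 86954 = -304895$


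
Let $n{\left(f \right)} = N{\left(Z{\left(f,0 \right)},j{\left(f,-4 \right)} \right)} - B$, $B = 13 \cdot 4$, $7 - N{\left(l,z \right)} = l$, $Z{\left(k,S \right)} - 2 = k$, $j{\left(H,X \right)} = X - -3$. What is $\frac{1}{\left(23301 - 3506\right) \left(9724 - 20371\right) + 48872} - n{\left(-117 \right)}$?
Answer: $- \frac{14749594511}{210708493} \approx -70.0$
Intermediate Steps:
$j{\left(H,X \right)} = 3 + X$ ($j{\left(H,X \right)} = X + 3 = 3 + X$)
$Z{\left(k,S \right)} = 2 + k$
$N{\left(l,z \right)} = 7 - l$
$B = 52$
$n{\left(f \right)} = -47 - f$ ($n{\left(f \right)} = \left(7 - \left(2 + f\right)\right) - 52 = \left(5 - f\right) - 52 = -47 - f$)
$\frac{1}{\left(23301 - 3506\right) \left(9724 - 20371\right) + 48872} - n{\left(-117 \right)} = \frac{1}{\left(23301 - 3506\right) \left(9724 - 20371\right) + 48872} - \left(-47 - -117\right) = \frac{1}{19795 \left(-10647\right) + 48872} - \left(-47 + 117\right) = \frac{1}{-210757365 + 48872} - 70 = \frac{1}{-210708493} - 70 = - \frac{1}{210708493} - 70 = - \frac{14749594511}{210708493}$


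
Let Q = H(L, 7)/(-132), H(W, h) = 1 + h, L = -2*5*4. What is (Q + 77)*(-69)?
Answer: -58397/11 ≈ -5308.8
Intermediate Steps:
L = -40 (L = -10*4 = -40)
Q = -2/33 (Q = (1 + 7)/(-132) = 8*(-1/132) = -2/33 ≈ -0.060606)
(Q + 77)*(-69) = (-2/33 + 77)*(-69) = (2539/33)*(-69) = -58397/11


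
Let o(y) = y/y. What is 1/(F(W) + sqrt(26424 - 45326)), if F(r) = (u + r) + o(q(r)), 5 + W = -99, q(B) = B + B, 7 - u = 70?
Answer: -83/23229 - I*sqrt(18902)/46458 ≈ -0.0035731 - 0.0029593*I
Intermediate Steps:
u = -63 (u = 7 - 1*70 = 7 - 70 = -63)
q(B) = 2*B
o(y) = 1
W = -104 (W = -5 - 99 = -104)
F(r) = -62 + r (F(r) = (-63 + r) + 1 = -62 + r)
1/(F(W) + sqrt(26424 - 45326)) = 1/((-62 - 104) + sqrt(26424 - 45326)) = 1/(-166 + sqrt(-18902)) = 1/(-166 + I*sqrt(18902))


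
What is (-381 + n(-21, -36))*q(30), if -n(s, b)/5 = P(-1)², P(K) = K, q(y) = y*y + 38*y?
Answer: -787440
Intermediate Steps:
q(y) = y² + 38*y
n(s, b) = -5 (n(s, b) = -5*(-1)² = -5*1 = -5)
(-381 + n(-21, -36))*q(30) = (-381 - 5)*(30*(38 + 30)) = -11580*68 = -386*2040 = -787440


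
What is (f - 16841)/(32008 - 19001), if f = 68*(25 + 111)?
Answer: -7593/13007 ≈ -0.58376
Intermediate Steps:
f = 9248 (f = 68*136 = 9248)
(f - 16841)/(32008 - 19001) = (9248 - 16841)/(32008 - 19001) = -7593/13007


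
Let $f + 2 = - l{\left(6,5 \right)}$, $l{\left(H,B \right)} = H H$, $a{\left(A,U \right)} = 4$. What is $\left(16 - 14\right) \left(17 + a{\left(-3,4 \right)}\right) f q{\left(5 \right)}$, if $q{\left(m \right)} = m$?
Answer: $-7980$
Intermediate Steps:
$l{\left(H,B \right)} = H^{2}$
$f = -38$ ($f = -2 - 6^{2} = -2 - 36 = -38$)
$\left(16 - 14\right) \left(17 + a{\left(-3,4 \right)}\right) f q{\left(5 \right)} = \left(16 - 14\right) \left(17 + 4\right) \left(-38\right) 5 = 2 \cdot 21 \left(-38\right) 5 = 42 \left(-38\right) 5 = \left(-1596\right) 5 = -7980$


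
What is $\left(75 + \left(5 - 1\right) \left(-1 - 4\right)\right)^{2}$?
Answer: $3025$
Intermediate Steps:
$\left(75 + \left(5 - 1\right) \left(-1 - 4\right)\right)^{2} = \left(75 + 4 \left(-1 - 4\right)\right)^{2} = \left(75 + 4 \left(-5\right)\right)^{2} = \left(75 - 20\right)^{2} = 55^{2} = 3025$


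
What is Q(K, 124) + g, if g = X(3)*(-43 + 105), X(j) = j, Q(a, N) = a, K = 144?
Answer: 330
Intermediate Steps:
g = 186 (g = 3*(-43 + 105) = 3*62 = 186)
Q(K, 124) + g = 144 + 186 = 330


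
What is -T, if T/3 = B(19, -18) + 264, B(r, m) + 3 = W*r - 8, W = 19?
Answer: -1842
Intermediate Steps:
B(r, m) = -11 + 19*r (B(r, m) = -3 + (19*r - 8) = -3 + (-8 + 19*r) = -11 + 19*r)
T = 1842 (T = 3*((-11 + 19*19) + 264) = 3*((-11 + 361) + 264) = 3*(350 + 264) = 3*614 = 1842)
-T = -1*1842 = -1842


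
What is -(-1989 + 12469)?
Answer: -10480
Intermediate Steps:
-(-1989 + 12469) = -1*10480 = -10480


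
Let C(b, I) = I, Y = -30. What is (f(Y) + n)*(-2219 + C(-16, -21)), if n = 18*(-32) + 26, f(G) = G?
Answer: 1299200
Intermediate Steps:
n = -550 (n = -576 + 26 = -550)
(f(Y) + n)*(-2219 + C(-16, -21)) = (-30 - 550)*(-2219 - 21) = -580*(-2240) = 1299200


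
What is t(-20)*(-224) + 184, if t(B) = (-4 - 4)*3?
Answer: 5560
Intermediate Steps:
t(B) = -24 (t(B) = -8*3 = -24)
t(-20)*(-224) + 184 = -24*(-224) + 184 = 5376 + 184 = 5560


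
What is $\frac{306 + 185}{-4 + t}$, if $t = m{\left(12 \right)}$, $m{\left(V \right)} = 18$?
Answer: $\frac{491}{14} \approx 35.071$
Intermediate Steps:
$t = 18$
$\frac{306 + 185}{-4 + t} = \frac{306 + 185}{-4 + 18} = \frac{491}{14}$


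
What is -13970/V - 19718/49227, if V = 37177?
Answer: -1420757276/1830112179 ≈ -0.77632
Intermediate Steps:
-13970/V - 19718/49227 = -13970/37177 - 19718/49227 = -1420757276/1830112179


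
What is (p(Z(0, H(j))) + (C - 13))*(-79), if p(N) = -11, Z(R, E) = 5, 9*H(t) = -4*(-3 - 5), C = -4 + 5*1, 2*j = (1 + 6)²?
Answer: 1817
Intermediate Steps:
j = 49/2 (j = (1 + 6)²/2 = (½)*7² = (½)*49 = 49/2 ≈ 24.500)
C = 1 (C = -4 + 5 = 1)
H(t) = 32/9 (H(t) = (-4*(-3 - 5))/9 = (-4*(-8))/9 = (⅑)*32 = 32/9)
(p(Z(0, H(j))) + (C - 13))*(-79) = (-11 + (1 - 13))*(-79) = (-11 - 12)*(-79) = -23*(-79) = 1817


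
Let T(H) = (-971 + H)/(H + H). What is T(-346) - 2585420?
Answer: -1789109323/692 ≈ -2.5854e+6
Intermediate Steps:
T(H) = (-971 + H)/(2*H) (T(H) = (-971 + H)/((2*H)) = (-971 + H)*(1/(2*H)) = (-971 + H)/(2*H))
T(-346) - 2585420 = (1/2)*(-971 - 346)/(-346) - 2585420 = (1/2)*(-1/346)*(-1317) - 2585420 = 1317/692 - 2585420 = -1789109323/692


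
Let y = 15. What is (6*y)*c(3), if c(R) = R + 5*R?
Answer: 1620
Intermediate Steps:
c(R) = 6*R
(6*y)*c(3) = (6*15)*(6*3) = 90*18 = 1620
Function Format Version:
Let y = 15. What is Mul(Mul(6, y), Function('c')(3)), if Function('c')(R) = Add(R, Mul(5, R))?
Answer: 1620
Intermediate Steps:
Function('c')(R) = Mul(6, R)
Mul(Mul(6, y), Function('c')(3)) = Mul(Mul(6, 15), Mul(6, 3)) = Mul(90, 18) = 1620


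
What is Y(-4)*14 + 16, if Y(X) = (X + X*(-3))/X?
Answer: -12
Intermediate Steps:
Y(X) = -2 (Y(X) = (X - 3*X)/X = (-2*X)/X = -2)
Y(-4)*14 + 16 = -2*14 + 16 = -28 + 16 = -12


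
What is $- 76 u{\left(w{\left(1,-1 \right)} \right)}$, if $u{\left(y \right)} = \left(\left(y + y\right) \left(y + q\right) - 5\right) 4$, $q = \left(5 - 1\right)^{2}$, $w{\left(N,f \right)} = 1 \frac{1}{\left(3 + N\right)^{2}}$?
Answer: $\frac{7277}{8} \approx 909.63$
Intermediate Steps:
$w{\left(N,f \right)} = \frac{1}{\left(3 + N\right)^{2}}$ ($w{\left(N,f \right)} = 1 \frac{1}{\left(3 + N\right)^{2}} = \frac{1}{\left(3 + N\right)^{2}}$)
$q = 16$ ($q = 4^{2} = 16$)
$u{\left(y \right)} = -20 + 8 y \left(16 + y\right)$ ($u{\left(y \right)} = \left(\left(y + y\right) \left(y + 16\right) - 5\right) 4 = \left(2 y \left(16 + y\right) - 5\right) 4 = \left(-5 + 2 y \left(16 + y\right)\right) 4 = -20 + 8 y \left(16 + y\right)$)
$- 76 u{\left(w{\left(1,-1 \right)} \right)} = - 76 \left(-20 + 8 \left(\frac{1}{\left(3 + 1\right)^{2}}\right)^{2} + \frac{128}{\left(3 + 1\right)^{2}}\right) = - 76 \left(-20 + 8 \left(\frac{1}{16}\right)^{2} + \frac{128}{16}\right) = - 76 \left(-20 + \frac{8}{256} + 128 \cdot \frac{1}{16}\right) = - 76 \left(-20 + 8 \cdot \frac{1}{256} + 8\right) = - 76 \left(-20 + \frac{1}{32} + 8\right) = \left(-76\right) \left(- \frac{383}{32}\right) = \frac{7277}{8}$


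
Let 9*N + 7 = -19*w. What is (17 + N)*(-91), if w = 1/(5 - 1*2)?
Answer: -38129/27 ≈ -1412.2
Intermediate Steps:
w = ⅓ (w = 1/(5 - 2) = 1/3 = ⅓ ≈ 0.33333)
N = -40/27 (N = -7/9 + (-19*⅓)/9 = -7/9 + (⅑)*(-19/3) = -7/9 - 19/27 = -40/27 ≈ -1.4815)
(17 + N)*(-91) = (17 - 40/27)*(-91) = (419/27)*(-91) = -38129/27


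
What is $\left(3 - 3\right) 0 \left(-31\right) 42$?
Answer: $0$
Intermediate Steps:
$\left(3 - 3\right) 0 \left(-31\right) 42 = 0 \cdot 0 \left(-31\right) 42 = 0 \left(-31\right) 42 = 0 \cdot 42 = 0$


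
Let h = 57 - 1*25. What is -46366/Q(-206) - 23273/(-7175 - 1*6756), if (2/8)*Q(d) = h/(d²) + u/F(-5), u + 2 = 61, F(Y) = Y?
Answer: 17160671798271/17438575042 ≈ 984.06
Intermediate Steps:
h = 32 (h = 57 - 25 = 32)
u = 59 (u = -2 + 61 = 59)
Q(d) = -236/5 + 128/d² (Q(d) = 4*(32/(d²) + 59/(-5)) = 4*(32/d² + 59*(-⅕)) = 4*(32/d² - 59/5) = 4*(-59/5 + 32/d²) = -236/5 + 128/d²)
-46366/Q(-206) - 23273/(-7175 - 1*6756) = -46366/(-236/5 + 128/(-206)²) - 23273/(-7175 - 1*6756) = -46366/(-236/5 + 128*(1/42436)) - 23273/(-7175 - 6756) = -46366/(-236/5 + 32/10609) - 23273/(-13931) = -46366/(-2503564/53045) - 23273*(-1/13931) = -46366*(-53045/2503564) + 23273/13931 = 1229742235/1251782 + 23273/13931 = 17160671798271/17438575042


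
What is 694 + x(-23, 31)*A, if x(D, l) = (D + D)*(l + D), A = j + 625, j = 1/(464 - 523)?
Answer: -13528686/59 ≈ -2.2930e+5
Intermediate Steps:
j = -1/59 (j = 1/(-59) = -1/59 ≈ -0.016949)
A = 36874/59 (A = -1/59 + 625 = 36874/59 ≈ 624.98)
x(D, l) = 2*D*(D + l) (x(D, l) = (2*D)*(D + l) = 2*D*(D + l))
694 + x(-23, 31)*A = 694 + (2*(-23)*(-23 + 31))*(36874/59) = 694 + (2*(-23)*8)*(36874/59) = 694 - 368*36874/59 = 694 - 13569632/59 = -13528686/59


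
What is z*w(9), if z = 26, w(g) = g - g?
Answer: 0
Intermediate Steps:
w(g) = 0
z*w(9) = 26*0 = 0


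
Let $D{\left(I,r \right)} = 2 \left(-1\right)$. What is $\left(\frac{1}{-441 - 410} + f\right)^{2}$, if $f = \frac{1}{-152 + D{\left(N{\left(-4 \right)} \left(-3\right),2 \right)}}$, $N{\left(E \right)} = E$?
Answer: $\frac{1010025}{17175150916} \approx 5.8807 \cdot 10^{-5}$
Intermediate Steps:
$D{\left(I,r \right)} = -2$
$f = - \frac{1}{154}$ ($f = \frac{1}{-152 - 2} = \frac{1}{-154} = - \frac{1}{154} \approx -0.0064935$)
$\left(\frac{1}{-441 - 410} + f\right)^{2} = \left(\frac{1}{-441 - 410} - \frac{1}{154}\right)^{2} = \left(\frac{1}{-851} - \frac{1}{154}\right)^{2} = \left(- \frac{1}{851} - \frac{1}{154}\right)^{2} = \left(- \frac{1005}{131054}\right)^{2} = \frac{1010025}{17175150916}$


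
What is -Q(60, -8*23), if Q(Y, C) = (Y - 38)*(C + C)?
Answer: 8096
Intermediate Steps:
Q(Y, C) = 2*C*(-38 + Y) (Q(Y, C) = (-38 + Y)*(2*C) = 2*C*(-38 + Y))
-Q(60, -8*23) = -2*(-8*23)*(-38 + 60) = -2*(-184)*22 = -1*(-8096) = 8096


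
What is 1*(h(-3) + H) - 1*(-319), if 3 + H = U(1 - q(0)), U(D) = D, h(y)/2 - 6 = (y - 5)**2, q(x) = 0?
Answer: 457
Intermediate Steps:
h(y) = 12 + 2*(-5 + y)**2 (h(y) = 12 + 2*(y - 5)**2 = 12 + 2*(-5 + y)**2)
H = -2 (H = -3 + (1 - 1*0) = -3 + (1 + 0) = -3 + 1 = -2)
1*(h(-3) + H) - 1*(-319) = 1*((12 + 2*(-5 - 3)**2) - 2) - 1*(-319) = 1*((12 + 2*(-8)**2) - 2) + 319 = 1*((12 + 2*64) - 2) + 319 = 1*((12 + 128) - 2) + 319 = 1*(140 - 2) + 319 = 1*138 + 319 = 138 + 319 = 457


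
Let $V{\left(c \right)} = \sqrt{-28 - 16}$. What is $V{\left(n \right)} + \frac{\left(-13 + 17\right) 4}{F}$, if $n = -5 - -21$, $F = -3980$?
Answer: $- \frac{4}{995} + 2 i \sqrt{11} \approx -0.0040201 + 6.6332 i$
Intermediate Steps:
$n = 16$ ($n = -5 + 21 = 16$)
$V{\left(c \right)} = 2 i \sqrt{11}$ ($V{\left(c \right)} = \sqrt{-44} = 2 i \sqrt{11}$)
$V{\left(n \right)} + \frac{\left(-13 + 17\right) 4}{F} = 2 i \sqrt{11} + \frac{\left(-13 + 17\right) 4}{-3980} = 2 i \sqrt{11} + 4 \cdot 4 \left(- \frac{1}{3980}\right) = 2 i \sqrt{11} + 16 \left(- \frac{1}{3980}\right) = 2 i \sqrt{11} - \frac{4}{995} = - \frac{4}{995} + 2 i \sqrt{11}$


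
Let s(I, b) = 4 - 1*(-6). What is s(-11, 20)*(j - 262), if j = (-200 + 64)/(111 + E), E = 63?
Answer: -228620/87 ≈ -2627.8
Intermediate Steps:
s(I, b) = 10 (s(I, b) = 4 + 6 = 10)
j = -68/87 (j = (-200 + 64)/(111 + 63) = -136/174 = -136*1/174 = -68/87 ≈ -0.78161)
s(-11, 20)*(j - 262) = 10*(-68/87 - 262) = 10*(-22862/87) = -228620/87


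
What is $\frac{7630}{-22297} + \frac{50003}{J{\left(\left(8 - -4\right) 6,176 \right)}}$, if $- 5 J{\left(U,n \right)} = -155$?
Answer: $\frac{35957431}{22297} \approx 1612.7$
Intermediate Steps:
$J{\left(U,n \right)} = 31$ ($J{\left(U,n \right)} = \left(- \frac{1}{5}\right) \left(-155\right) = 31$)
$\frac{7630}{-22297} + \frac{50003}{J{\left(\left(8 - -4\right) 6,176 \right)}} = \frac{7630}{-22297} + \frac{50003}{31} = 7630 \left(- \frac{1}{22297}\right) + 50003 \cdot \frac{1}{31} = - \frac{7630}{22297} + 1613 = \frac{35957431}{22297}$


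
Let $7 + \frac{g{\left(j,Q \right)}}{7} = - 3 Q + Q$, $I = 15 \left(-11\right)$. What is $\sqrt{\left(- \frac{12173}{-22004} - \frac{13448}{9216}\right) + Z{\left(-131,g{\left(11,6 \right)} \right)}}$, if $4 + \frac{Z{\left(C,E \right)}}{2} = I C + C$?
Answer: $\frac{\sqrt{2995165870810126}}{264048} \approx 207.27$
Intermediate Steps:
$I = -165$
$g{\left(j,Q \right)} = -49 - 14 Q$ ($g{\left(j,Q \right)} = -49 + 7 \left(- 3 Q + Q\right) = -49 + 7 \left(- 2 Q\right) = -49 - 14 Q$)
$Z{\left(C,E \right)} = -8 - 328 C$ ($Z{\left(C,E \right)} = -8 + 2 \left(- 165 C + C\right) = -8 + 2 \left(- 164 C\right) = -8 - 328 C$)
$\sqrt{\left(- \frac{12173}{-22004} - \frac{13448}{9216}\right) + Z{\left(-131,g{\left(11,6 \right)} \right)}} = \sqrt{\left(- \frac{12173}{-22004} - \frac{13448}{9216}\right) - -42960} = \sqrt{\left(\left(-12173\right) \left(- \frac{1}{22004}\right) - \frac{1681}{1152}\right) + \left(-8 + 42968\right)} = \sqrt{\left(\frac{12173}{22004} - \frac{1681}{1152}\right) + 42960} = \sqrt{- \frac{5741357}{6337152} + 42960} = \sqrt{\frac{272238308563}{6337152}} = \frac{\sqrt{2995165870810126}}{264048}$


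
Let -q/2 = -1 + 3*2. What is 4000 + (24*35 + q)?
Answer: 4830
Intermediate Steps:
q = -10 (q = -2*(-1 + 3*2) = -2*(-1 + 6) = -2*5 = -10)
4000 + (24*35 + q) = 4000 + (24*35 - 10) = 4000 + (840 - 10) = 4000 + 830 = 4830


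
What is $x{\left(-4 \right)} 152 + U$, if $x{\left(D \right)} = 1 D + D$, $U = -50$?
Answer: $-1266$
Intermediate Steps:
$x{\left(D \right)} = 2 D$ ($x{\left(D \right)} = D + D = 2 D$)
$x{\left(-4 \right)} 152 + U = 2 \left(-4\right) 152 - 50 = \left(-8\right) 152 - 50 = -1216 - 50 = -1266$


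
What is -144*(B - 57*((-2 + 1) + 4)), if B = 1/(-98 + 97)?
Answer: 24768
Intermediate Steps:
B = -1 (B = 1/(-1) = -1)
-144*(B - 57*((-2 + 1) + 4)) = -144*(-1 - 57*((-2 + 1) + 4)) = -144*(-1 - 57*(-1 + 4)) = -144*(-1 - 57*3) = -144*(-1 - 171) = -144*(-172) = 24768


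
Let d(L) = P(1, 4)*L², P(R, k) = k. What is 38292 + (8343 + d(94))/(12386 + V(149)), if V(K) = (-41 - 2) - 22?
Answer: 471839419/12321 ≈ 38296.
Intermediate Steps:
V(K) = -65 (V(K) = -43 - 22 = -65)
d(L) = 4*L²
38292 + (8343 + d(94))/(12386 + V(149)) = 38292 + (8343 + 4*94²)/(12386 - 65) = 38292 + (8343 + 4*8836)/12321 = 38292 + (8343 + 35344)*(1/12321) = 38292 + 43687*(1/12321) = 38292 + 43687/12321 = 471839419/12321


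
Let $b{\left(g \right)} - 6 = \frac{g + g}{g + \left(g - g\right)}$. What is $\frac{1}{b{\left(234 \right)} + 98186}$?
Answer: $\frac{1}{98194} \approx 1.0184 \cdot 10^{-5}$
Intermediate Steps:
$b{\left(g \right)} = 8$ ($b{\left(g \right)} = 6 + \frac{g + g}{g + \left(g - g\right)} = 6 + \frac{2 g}{g + 0} = 6 + \frac{2 g}{g} = 6 + 2 = 8$)
$\frac{1}{b{\left(234 \right)} + 98186} = \frac{1}{8 + 98186} = \frac{1}{98194}$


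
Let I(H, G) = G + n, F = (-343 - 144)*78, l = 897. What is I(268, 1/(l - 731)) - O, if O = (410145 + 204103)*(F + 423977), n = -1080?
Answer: -39357637340767/166 ≈ -2.3709e+11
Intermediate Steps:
F = -37986 (F = -487*78 = -37986)
I(H, G) = -1080 + G (I(H, G) = G - 1080 = -1080 + G)
O = 237094199768 (O = (410145 + 204103)*(-37986 + 423977) = 614248*385991 = 237094199768)
I(268, 1/(l - 731)) - O = (-1080 + 1/(897 - 731)) - 1*237094199768 = (-1080 + 1/166) - 237094199768 = -179279/166 - 237094199768 = -39357637340767/166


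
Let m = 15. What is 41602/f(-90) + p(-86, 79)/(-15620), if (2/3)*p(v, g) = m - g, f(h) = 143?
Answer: 14769022/50765 ≈ 290.93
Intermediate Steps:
p(v, g) = 45/2 - 3*g/2 (p(v, g) = 3*(15 - g)/2 = 45/2 - 3*g/2)
41602/f(-90) + p(-86, 79)/(-15620) = 41602/143 + (45/2 - 3/2*79)/(-15620) = 41602*(1/143) + (45/2 - 237/2)*(-1/15620) = 3782/13 - 96*(-1/15620) = 3782/13 + 24/3905 = 14769022/50765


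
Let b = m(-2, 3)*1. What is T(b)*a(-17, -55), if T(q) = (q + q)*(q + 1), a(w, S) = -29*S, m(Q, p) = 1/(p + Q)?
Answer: 6380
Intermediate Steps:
m(Q, p) = 1/(Q + p)
b = 1 (b = 1/(-2 + 3) = 1/1 = 1*1 = 1)
T(q) = 2*q*(1 + q) (T(q) = (2*q)*(1 + q) = 2*q*(1 + q))
T(b)*a(-17, -55) = (2*1*(1 + 1))*(-29*(-55)) = (2*1*2)*1595 = 4*1595 = 6380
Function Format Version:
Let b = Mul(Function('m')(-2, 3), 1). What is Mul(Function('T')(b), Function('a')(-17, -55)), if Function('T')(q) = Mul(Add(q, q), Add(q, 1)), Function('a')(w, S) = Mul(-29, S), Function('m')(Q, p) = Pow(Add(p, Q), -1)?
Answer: 6380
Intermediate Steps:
Function('m')(Q, p) = Pow(Add(Q, p), -1)
b = 1 (b = Mul(Pow(Add(-2, 3), -1), 1) = Mul(Pow(1, -1), 1) = Mul(1, 1) = 1)
Function('T')(q) = Mul(2, q, Add(1, q)) (Function('T')(q) = Mul(Mul(2, q), Add(1, q)) = Mul(2, q, Add(1, q)))
Mul(Function('T')(b), Function('a')(-17, -55)) = Mul(Mul(2, 1, Add(1, 1)), Mul(-29, -55)) = Mul(Mul(2, 1, 2), 1595) = Mul(4, 1595) = 6380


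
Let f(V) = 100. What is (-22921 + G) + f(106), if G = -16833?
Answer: -39654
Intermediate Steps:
(-22921 + G) + f(106) = (-22921 - 16833) + 100 = -39754 + 100 = -39654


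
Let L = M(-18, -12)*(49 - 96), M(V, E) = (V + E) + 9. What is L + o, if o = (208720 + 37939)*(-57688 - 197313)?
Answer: -62898290672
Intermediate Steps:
M(V, E) = 9 + E + V (M(V, E) = (E + V) + 9 = 9 + E + V)
o = -62898291659 (o = 246659*(-255001) = -62898291659)
L = 987 (L = (9 - 12 - 18)*(49 - 96) = -21*(-47) = 987)
L + o = 987 - 62898291659 = -62898290672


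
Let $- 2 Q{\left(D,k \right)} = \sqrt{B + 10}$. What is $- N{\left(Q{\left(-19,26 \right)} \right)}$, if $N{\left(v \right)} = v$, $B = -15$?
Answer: $\frac{i \sqrt{5}}{2} \approx 1.118 i$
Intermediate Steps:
$Q{\left(D,k \right)} = - \frac{i \sqrt{5}}{2}$ ($Q{\left(D,k \right)} = - \frac{\sqrt{-15 + 10}}{2} = - \frac{\sqrt{-5}}{2} = - \frac{i \sqrt{5}}{2}$)
$- N{\left(Q{\left(-19,26 \right)} \right)} = - \frac{\left(-1\right) i \sqrt{5}}{2} = \frac{i \sqrt{5}}{2}$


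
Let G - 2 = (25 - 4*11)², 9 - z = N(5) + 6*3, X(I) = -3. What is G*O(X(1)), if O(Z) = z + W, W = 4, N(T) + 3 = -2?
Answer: 0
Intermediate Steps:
N(T) = -5 (N(T) = -3 - 2 = -5)
z = -4 (z = 9 - (-5 + 6*3) = 9 - (-5 + 18) = 9 - 1*13 = 9 - 13 = -4)
G = 363 (G = 2 + (25 - 4*11)² = 2 + (25 - 44)² = 2 + (-19)² = 2 + 361 = 363)
O(Z) = 0 (O(Z) = -4 + 4 = 0)
G*O(X(1)) = 363*0 = 0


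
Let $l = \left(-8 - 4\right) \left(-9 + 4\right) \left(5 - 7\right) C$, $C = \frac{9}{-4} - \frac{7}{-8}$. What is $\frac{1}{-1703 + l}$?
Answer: $- \frac{1}{1538} \approx -0.0006502$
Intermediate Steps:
$C = - \frac{11}{8}$ ($C = 9 \left(- \frac{1}{4}\right) - - \frac{7}{8} = - \frac{9}{4} + \frac{7}{8} = - \frac{11}{8} \approx -1.375$)
$l = 165$ ($l = \left(-8 - 4\right) \left(-9 + 4\right) \left(5 - 7\right) \left(- \frac{11}{8}\right) = \left(-12\right) \left(-5\right) \left(5 - 7\right) \left(- \frac{11}{8}\right) = 60 \left(-2\right) \left(- \frac{11}{8}\right) = \left(-120\right) \left(- \frac{11}{8}\right) = 165$)
$\frac{1}{-1703 + l} = \frac{1}{-1703 + 165} = \frac{1}{-1538} = - \frac{1}{1538}$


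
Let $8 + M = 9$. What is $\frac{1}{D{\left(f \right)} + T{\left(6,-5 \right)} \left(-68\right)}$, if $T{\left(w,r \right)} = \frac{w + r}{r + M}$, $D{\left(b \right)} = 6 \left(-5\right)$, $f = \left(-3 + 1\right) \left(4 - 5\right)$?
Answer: $- \frac{1}{13} \approx -0.076923$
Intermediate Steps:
$M = 1$ ($M = -8 + 9 = 1$)
$f = 2$ ($f = \left(-2\right) \left(-1\right) = 2$)
$D{\left(b \right)} = -30$
$T{\left(w,r \right)} = \frac{r + w}{1 + r}$ ($T{\left(w,r \right)} = \frac{w + r}{r + 1} = \frac{r + w}{1 + r}$)
$\frac{1}{D{\left(f \right)} + T{\left(6,-5 \right)} \left(-68\right)} = \frac{1}{-30 + \frac{-5 + 6}{1 - 5} \left(-68\right)} = \frac{1}{-30 + \frac{1}{-4} \cdot 1 \left(-68\right)} = \frac{1}{-30 + \left(- \frac{1}{4}\right) 1 \left(-68\right)} = \frac{1}{-30 - -17} = \frac{1}{-30 + 17} = \frac{1}{-13} = - \frac{1}{13}$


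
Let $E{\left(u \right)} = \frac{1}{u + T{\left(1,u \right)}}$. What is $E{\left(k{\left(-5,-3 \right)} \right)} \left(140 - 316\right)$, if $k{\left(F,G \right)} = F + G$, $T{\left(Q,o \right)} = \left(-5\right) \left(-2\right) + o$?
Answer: $\frac{88}{3} \approx 29.333$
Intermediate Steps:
$T{\left(Q,o \right)} = 10 + o$
$E{\left(u \right)} = \frac{1}{10 + 2 u}$ ($E{\left(u \right)} = \frac{1}{u + \left(10 + u\right)} = \frac{1}{10 + 2 u}$)
$E{\left(k{\left(-5,-3 \right)} \right)} \left(140 - 316\right) = \frac{1}{2 \left(5 - 8\right)} \left(140 - 316\right) = \frac{1}{2 \left(5 - 8\right)} \left(-176\right) = \frac{1}{2 \left(-3\right)} \left(-176\right) = \frac{1}{2} \left(- \frac{1}{3}\right) \left(-176\right) = \left(- \frac{1}{6}\right) \left(-176\right) = \frac{88}{3}$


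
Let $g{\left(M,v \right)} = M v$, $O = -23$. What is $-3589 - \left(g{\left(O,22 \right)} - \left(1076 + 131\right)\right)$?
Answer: $-1876$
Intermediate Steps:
$-3589 - \left(g{\left(O,22 \right)} - \left(1076 + 131\right)\right) = -3589 - \left(\left(-23\right) 22 - \left(1076 + 131\right)\right) = -3589 - \left(-506 - 1207\right) = -3589 - -1713 = -3589 + 1713 = -1876$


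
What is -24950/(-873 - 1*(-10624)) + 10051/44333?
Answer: -1008101049/432291083 ≈ -2.3320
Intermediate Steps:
-24950/(-873 - 1*(-10624)) + 10051/44333 = -24950/(-873 + 10624) + 10051*(1/44333) = -24950/9751 + 10051/44333 = -1008101049/432291083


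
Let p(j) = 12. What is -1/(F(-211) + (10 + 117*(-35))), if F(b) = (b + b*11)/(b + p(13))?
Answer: 199/810383 ≈ 0.00024556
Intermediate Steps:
F(b) = 12*b/(12 + b) (F(b) = (b + b*11)/(b + 12) = (b + 11*b)/(12 + b) = (12*b)/(12 + b) = 12*b/(12 + b))
-1/(F(-211) + (10 + 117*(-35))) = -1/(12*(-211)/(12 - 211) + (10 + 117*(-35))) = -1/(12*(-211)/(-199) + (10 - 4095)) = -1/(12*(-211)*(-1/199) - 4085) = -1/(2532/199 - 4085) = -1/(-810383/199) = -1*(-199/810383) = 199/810383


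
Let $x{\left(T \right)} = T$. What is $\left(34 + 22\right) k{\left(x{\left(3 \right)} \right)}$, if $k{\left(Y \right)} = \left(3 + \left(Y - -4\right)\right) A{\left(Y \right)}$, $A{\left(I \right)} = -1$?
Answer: $-560$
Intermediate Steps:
$k{\left(Y \right)} = -7 - Y$ ($k{\left(Y \right)} = \left(3 + \left(Y - -4\right)\right) \left(-1\right) = \left(3 + \left(Y + 4\right)\right) \left(-1\right) = \left(3 + \left(4 + Y\right)\right) \left(-1\right) = \left(7 + Y\right) \left(-1\right) = -7 - Y$)
$\left(34 + 22\right) k{\left(x{\left(3 \right)} \right)} = \left(34 + 22\right) \left(-7 - 3\right) = 56 \left(-7 - 3\right) = 56 \left(-10\right) = -560$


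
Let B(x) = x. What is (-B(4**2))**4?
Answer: 65536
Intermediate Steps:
(-B(4**2))**4 = (-1*4**2)**4 = (-1*16)**4 = (-16)**4 = 65536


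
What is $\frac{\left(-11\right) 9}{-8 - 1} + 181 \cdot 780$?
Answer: $141191$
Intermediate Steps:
$\frac{\left(-11\right) 9}{-8 - 1} + 181 \cdot 780 = - \frac{99}{-9} + 141180 = \left(-99\right) \left(- \frac{1}{9}\right) + 141180 = 11 + 141180 = 141191$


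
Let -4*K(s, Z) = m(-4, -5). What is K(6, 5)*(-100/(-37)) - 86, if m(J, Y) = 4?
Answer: -3282/37 ≈ -88.703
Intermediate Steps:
K(s, Z) = -1 (K(s, Z) = -¼*4 = -1)
K(6, 5)*(-100/(-37)) - 86 = -(-100)/(-37) - 86 = -(-100)*(-1)/37 - 86 = -1*100/37 - 86 = -100/37 - 86 = -3282/37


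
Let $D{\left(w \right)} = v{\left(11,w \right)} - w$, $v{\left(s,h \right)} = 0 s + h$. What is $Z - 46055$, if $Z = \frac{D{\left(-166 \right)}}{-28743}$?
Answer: $-46055$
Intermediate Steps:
$v{\left(s,h \right)} = h$ ($v{\left(s,h \right)} = 0 + h = h$)
$D{\left(w \right)} = 0$ ($D{\left(w \right)} = w - w = 0$)
$Z = 0$ ($Z = \frac{0}{-28743} = 0 \left(- \frac{1}{28743}\right) = 0$)
$Z - 46055 = 0 - 46055 = -46055$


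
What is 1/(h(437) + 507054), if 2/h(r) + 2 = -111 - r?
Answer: 275/139439849 ≈ 1.9722e-6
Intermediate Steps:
h(r) = 2/(-113 - r) (h(r) = 2/(-2 + (-111 - r)) = 2/(-113 - r))
1/(h(437) + 507054) = 1/(-2/(113 + 437) + 507054) = 1/(-2/550 + 507054) = 1/(-2*1/550 + 507054) = 1/(-1/275 + 507054) = 1/(139439849/275) = 275/139439849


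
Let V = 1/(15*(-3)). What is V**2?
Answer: 1/2025 ≈ 0.00049383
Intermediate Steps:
V = -1/45 (V = 1/(-45) = -1/45 ≈ -0.022222)
V**2 = (-1/45)**2 = 1/2025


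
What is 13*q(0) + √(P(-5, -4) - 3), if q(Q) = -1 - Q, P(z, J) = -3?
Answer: -13 + I*√6 ≈ -13.0 + 2.4495*I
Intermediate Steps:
13*q(0) + √(P(-5, -4) - 3) = 13*(-1 - 1*0) + √(-3 - 3) = 13*(-1 + 0) + √(-6) = 13*(-1) + I*√6 = -13 + I*√6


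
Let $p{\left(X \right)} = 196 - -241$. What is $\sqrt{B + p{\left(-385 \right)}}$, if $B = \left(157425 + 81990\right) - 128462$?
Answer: $\sqrt{111390} \approx 333.75$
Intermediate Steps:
$p{\left(X \right)} = 437$ ($p{\left(X \right)} = 196 + 241 = 437$)
$B = 110953$ ($B = 239415 - 128462 = 110953$)
$\sqrt{B + p{\left(-385 \right)}} = \sqrt{110953 + 437} = \sqrt{111390}$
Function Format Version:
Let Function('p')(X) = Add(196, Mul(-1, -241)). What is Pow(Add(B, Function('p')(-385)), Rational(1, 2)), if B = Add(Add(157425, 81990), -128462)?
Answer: Pow(111390, Rational(1, 2)) ≈ 333.75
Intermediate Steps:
Function('p')(X) = 437 (Function('p')(X) = Add(196, 241) = 437)
B = 110953 (B = Add(239415, -128462) = 110953)
Pow(Add(B, Function('p')(-385)), Rational(1, 2)) = Pow(Add(110953, 437), Rational(1, 2)) = Pow(111390, Rational(1, 2))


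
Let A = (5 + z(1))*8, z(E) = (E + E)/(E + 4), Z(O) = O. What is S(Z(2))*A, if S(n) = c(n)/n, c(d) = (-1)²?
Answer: 108/5 ≈ 21.600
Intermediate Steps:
c(d) = 1
z(E) = 2*E/(4 + E) (z(E) = (2*E)/(4 + E) = 2*E/(4 + E))
S(n) = 1/n
A = 216/5 (A = (5 + 2*1/(4 + 1))*8 = (5 + 2*1/5)*8 = (5 + 2*1*(⅕))*8 = (5 + ⅖)*8 = (27/5)*8 = 216/5 ≈ 43.200)
S(Z(2))*A = (216/5)/2 = (½)*(216/5) = 108/5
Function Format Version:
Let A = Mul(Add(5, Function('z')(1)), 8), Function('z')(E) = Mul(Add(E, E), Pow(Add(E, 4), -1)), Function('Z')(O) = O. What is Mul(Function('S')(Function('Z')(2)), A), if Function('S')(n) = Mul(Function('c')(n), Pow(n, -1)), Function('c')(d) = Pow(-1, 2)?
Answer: Rational(108, 5) ≈ 21.600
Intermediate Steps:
Function('c')(d) = 1
Function('z')(E) = Mul(2, E, Pow(Add(4, E), -1)) (Function('z')(E) = Mul(Mul(2, E), Pow(Add(4, E), -1)) = Mul(2, E, Pow(Add(4, E), -1)))
Function('S')(n) = Pow(n, -1) (Function('S')(n) = Mul(1, Pow(n, -1)) = Pow(n, -1))
A = Rational(216, 5) (A = Mul(Add(5, Mul(2, 1, Pow(Add(4, 1), -1))), 8) = Mul(Add(5, Mul(2, 1, Pow(5, -1))), 8) = Mul(Add(5, Mul(2, 1, Rational(1, 5))), 8) = Mul(Add(5, Rational(2, 5)), 8) = Mul(Rational(27, 5), 8) = Rational(216, 5) ≈ 43.200)
Mul(Function('S')(Function('Z')(2)), A) = Mul(Pow(2, -1), Rational(216, 5)) = Mul(Rational(1, 2), Rational(216, 5)) = Rational(108, 5)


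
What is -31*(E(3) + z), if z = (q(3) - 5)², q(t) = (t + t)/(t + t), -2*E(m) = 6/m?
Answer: -465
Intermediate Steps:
E(m) = -3/m
q(t) = 1 (q(t) = (2*t)/((2*t)) = (2*t)*(1/(2*t)) = 1)
z = 16 (z = (1 - 5)² = (-4)² = 16)
-31*(E(3) + z) = -31*(-3/3 + 16) = -31*(-3*⅓ + 16) = -31*(-1 + 16) = -31*15 = -465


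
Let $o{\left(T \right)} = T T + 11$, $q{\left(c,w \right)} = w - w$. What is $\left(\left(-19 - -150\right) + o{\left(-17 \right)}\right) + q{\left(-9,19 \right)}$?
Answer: $431$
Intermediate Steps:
$q{\left(c,w \right)} = 0$
$o{\left(T \right)} = 11 + T^{2}$ ($o{\left(T \right)} = T^{2} + 11 = 11 + T^{2}$)
$\left(\left(-19 - -150\right) + o{\left(-17 \right)}\right) + q{\left(-9,19 \right)} = \left(\left(-19 - -150\right) + \left(11 + \left(-17\right)^{2}\right)\right) + 0 = \left(\left(-19 + 150\right) + \left(11 + 289\right)\right) + 0 = \left(131 + 300\right) + 0 = 431 + 0 = 431$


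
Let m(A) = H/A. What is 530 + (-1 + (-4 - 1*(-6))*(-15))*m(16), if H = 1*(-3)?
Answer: 8573/16 ≈ 535.81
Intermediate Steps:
H = -3
m(A) = -3/A
530 + (-1 + (-4 - 1*(-6))*(-15))*m(16) = 530 + (-1 + (-4 - 1*(-6))*(-15))*(-3/16) = 530 + (-1 + (-4 + 6)*(-15))*(-3*1/16) = 530 + (-1 + 2*(-15))*(-3/16) = 530 + (-1 - 30)*(-3/16) = 530 - 31*(-3/16) = 530 + 93/16 = 8573/16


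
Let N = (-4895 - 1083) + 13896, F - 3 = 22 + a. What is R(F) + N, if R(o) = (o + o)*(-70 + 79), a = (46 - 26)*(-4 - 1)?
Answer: 6568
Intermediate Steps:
a = -100 (a = 20*(-5) = -100)
F = -75 (F = 3 + (22 - 100) = 3 - 78 = -75)
N = 7918 (N = -5978 + 13896 = 7918)
R(o) = 18*o (R(o) = (2*o)*9 = 18*o)
R(F) + N = 18*(-75) + 7918 = -1350 + 7918 = 6568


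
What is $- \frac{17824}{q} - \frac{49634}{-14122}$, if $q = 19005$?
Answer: $\frac{15034427}{5834535} \approx 2.5768$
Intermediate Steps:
$- \frac{17824}{q} - \frac{49634}{-14122} = - \frac{17824}{19005} - \frac{49634}{-14122} = \left(-17824\right) \frac{1}{19005} - - \frac{1079}{307} = - \frac{17824}{19005} + \frac{1079}{307} = \frac{15034427}{5834535}$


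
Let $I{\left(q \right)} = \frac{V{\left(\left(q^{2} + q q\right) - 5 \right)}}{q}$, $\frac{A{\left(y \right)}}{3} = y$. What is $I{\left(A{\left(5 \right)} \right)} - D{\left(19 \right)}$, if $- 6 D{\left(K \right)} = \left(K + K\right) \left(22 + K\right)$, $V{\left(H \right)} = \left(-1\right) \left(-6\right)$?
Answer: $\frac{3901}{15} \approx 260.07$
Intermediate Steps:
$V{\left(H \right)} = 6$
$A{\left(y \right)} = 3 y$
$I{\left(q \right)} = \frac{6}{q}$
$D{\left(K \right)} = - \frac{K \left(22 + K\right)}{3}$ ($D{\left(K \right)} = - \frac{\left(K + K\right) \left(22 + K\right)}{6} = - \frac{2 K \left(22 + K\right)}{6} = - \frac{K \left(22 + K\right)}{3}$)
$I{\left(A{\left(5 \right)} \right)} - D{\left(19 \right)} = \frac{6}{3 \cdot 5} - \left(- \frac{1}{3}\right) 19 \left(22 + 19\right) = \frac{6}{15} - \left(- \frac{1}{3}\right) 19 \cdot 41 = 6 \cdot \frac{1}{15} - - \frac{779}{3} = \frac{2}{5} + \frac{779}{3} = \frac{3901}{15}$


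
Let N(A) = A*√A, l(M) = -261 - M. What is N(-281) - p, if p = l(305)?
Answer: 566 - 281*I*√281 ≈ 566.0 - 4710.4*I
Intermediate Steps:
N(A) = A^(3/2)
p = -566 (p = -261 - 1*305 = -261 - 305 = -566)
N(-281) - p = (-281)^(3/2) - 1*(-566) = -281*I*√281 + 566 = 566 - 281*I*√281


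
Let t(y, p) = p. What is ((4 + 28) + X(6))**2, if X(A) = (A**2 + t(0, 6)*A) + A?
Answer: 12100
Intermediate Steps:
X(A) = A**2 + 7*A (X(A) = (A**2 + 6*A) + A = A**2 + 7*A)
((4 + 28) + X(6))**2 = ((4 + 28) + 6*(7 + 6))**2 = (32 + 6*13)**2 = (32 + 78)**2 = 110**2 = 12100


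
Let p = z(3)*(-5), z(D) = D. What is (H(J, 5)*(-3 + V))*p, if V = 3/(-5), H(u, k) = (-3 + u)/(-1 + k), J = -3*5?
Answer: -243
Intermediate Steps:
J = -15
H(u, k) = (-3 + u)/(-1 + k)
V = -⅗ (V = 3*(-⅕) = -⅗ ≈ -0.60000)
p = -15 (p = 3*(-5) = -15)
(H(J, 5)*(-3 + V))*p = (((-3 - 15)/(-1 + 5))*(-3 - ⅗))*(-15) = ((-18/4)*(-18/5))*(-15) = (((¼)*(-18))*(-18/5))*(-15) = -9/2*(-18/5)*(-15) = (81/5)*(-15) = -243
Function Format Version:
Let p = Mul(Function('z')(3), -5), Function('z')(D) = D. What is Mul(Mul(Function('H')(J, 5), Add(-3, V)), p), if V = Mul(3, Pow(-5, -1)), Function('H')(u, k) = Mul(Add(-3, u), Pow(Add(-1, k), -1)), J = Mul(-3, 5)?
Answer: -243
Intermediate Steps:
J = -15
Function('H')(u, k) = Mul(Pow(Add(-1, k), -1), Add(-3, u))
V = Rational(-3, 5) (V = Mul(3, Rational(-1, 5)) = Rational(-3, 5) ≈ -0.60000)
p = -15 (p = Mul(3, -5) = -15)
Mul(Mul(Function('H')(J, 5), Add(-3, V)), p) = Mul(Mul(Mul(Pow(Add(-1, 5), -1), Add(-3, -15)), Add(-3, Rational(-3, 5))), -15) = Mul(Mul(Mul(Pow(4, -1), -18), Rational(-18, 5)), -15) = Mul(Mul(Mul(Rational(1, 4), -18), Rational(-18, 5)), -15) = Mul(Mul(Rational(-9, 2), Rational(-18, 5)), -15) = Mul(Rational(81, 5), -15) = -243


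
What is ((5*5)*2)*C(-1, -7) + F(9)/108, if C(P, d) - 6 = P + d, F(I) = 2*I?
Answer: -599/6 ≈ -99.833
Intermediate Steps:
C(P, d) = 6 + P + d (C(P, d) = 6 + (P + d) = 6 + P + d)
((5*5)*2)*C(-1, -7) + F(9)/108 = ((5*5)*2)*(6 - 1 - 7) + (2*9)/108 = (25*2)*(-2) + 18*(1/108) = 50*(-2) + 1/6 = -100 + 1/6 = -599/6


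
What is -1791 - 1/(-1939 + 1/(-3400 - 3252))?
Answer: -23100721487/12898229 ≈ -1791.0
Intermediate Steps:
-1791 - 1/(-1939 + 1/(-3400 - 3252)) = -1791 - 1/(-1939 + 1/(-6652)) = -1791 - 1/(-1939 - 1/6652) = -1791 - 1/(-12898229/6652) = -1791 - 1*(-6652/12898229) = -1791 + 6652/12898229 = -23100721487/12898229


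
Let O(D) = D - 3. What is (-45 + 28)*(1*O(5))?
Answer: -34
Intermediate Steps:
O(D) = -3 + D
(-45 + 28)*(1*O(5)) = (-45 + 28)*(1*(-3 + 5)) = -17*2 = -34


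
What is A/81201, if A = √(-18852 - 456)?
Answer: 2*I*√4827/81201 ≈ 0.0017112*I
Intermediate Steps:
A = 2*I*√4827 (A = √(-19308) = 2*I*√4827 ≈ 138.95*I)
A/81201 = (2*I*√4827)/81201 = (2*I*√4827)*(1/81201) = 2*I*√4827/81201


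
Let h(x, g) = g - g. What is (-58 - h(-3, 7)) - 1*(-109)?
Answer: 51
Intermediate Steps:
h(x, g) = 0
(-58 - h(-3, 7)) - 1*(-109) = (-58 - 1*0) - 1*(-109) = (-58 + 0) + 109 = -58 + 109 = 51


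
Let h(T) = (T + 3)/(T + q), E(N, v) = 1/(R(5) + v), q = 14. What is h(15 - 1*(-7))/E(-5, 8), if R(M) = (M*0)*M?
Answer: 50/9 ≈ 5.5556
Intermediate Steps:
R(M) = 0 (R(M) = 0*M = 0)
E(N, v) = 1/v (E(N, v) = 1/(0 + v) = 1/v)
h(T) = (3 + T)/(14 + T) (h(T) = (T + 3)/(T + 14) = (3 + T)/(14 + T))
h(15 - 1*(-7))/E(-5, 8) = ((3 + (15 - 1*(-7)))/(14 + (15 - 1*(-7))))/(1/8) = ((3 + (15 + 7))/(14 + (15 + 7)))/(⅛) = ((3 + 22)/(14 + 22))*8 = (25/36)*8 = 50/9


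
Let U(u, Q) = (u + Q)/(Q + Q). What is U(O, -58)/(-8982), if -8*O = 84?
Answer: -137/2083824 ≈ -6.5745e-5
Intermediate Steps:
O = -21/2 (O = -⅛*84 = -21/2 ≈ -10.500)
U(u, Q) = (Q + u)/(2*Q) (U(u, Q) = (Q + u)/((2*Q)) = (Q + u)*(1/(2*Q)) = (Q + u)/(2*Q))
U(O, -58)/(-8982) = ((½)*(-58 - 21/2)/(-58))/(-8982) = ((½)*(-1/58)*(-137/2))*(-1/8982) = (137/232)*(-1/8982) = -137/2083824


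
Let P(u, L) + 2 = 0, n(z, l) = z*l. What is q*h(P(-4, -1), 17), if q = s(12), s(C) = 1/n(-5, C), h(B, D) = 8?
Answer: -2/15 ≈ -0.13333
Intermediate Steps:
n(z, l) = l*z
P(u, L) = -2 (P(u, L) = -2 + 0 = -2)
s(C) = -1/(5*C) (s(C) = 1/(C*(-5)) = 1/(-5*C) = -1/(5*C))
q = -1/60 (q = -⅕/12 = -⅕*1/12 = -1/60 ≈ -0.016667)
q*h(P(-4, -1), 17) = -1/60*8 = -2/15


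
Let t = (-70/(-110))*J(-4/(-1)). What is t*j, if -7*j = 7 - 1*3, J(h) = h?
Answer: -16/11 ≈ -1.4545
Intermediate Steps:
t = 28/11 (t = (-70/(-110))*(-4/(-1)) = (-70*(-1/110))*(-4*(-1)) = (7/11)*4 = 28/11 ≈ 2.5455)
j = -4/7 (j = -(7 - 1*3)/7 = -(7 - 3)/7 = -1/7*4 = -4/7 ≈ -0.57143)
t*j = (28/11)*(-4/7) = -16/11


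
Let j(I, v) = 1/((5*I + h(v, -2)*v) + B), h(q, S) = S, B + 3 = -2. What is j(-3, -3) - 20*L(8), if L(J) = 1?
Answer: -281/14 ≈ -20.071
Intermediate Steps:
B = -5 (B = -3 - 2 = -5)
j(I, v) = 1/(-5 - 2*v + 5*I) (j(I, v) = 1/((5*I - 2*v) - 5) = 1/((-2*v + 5*I) - 5) = 1/(-5 - 2*v + 5*I))
j(-3, -3) - 20*L(8) = 1/(-5 - 2*(-3) + 5*(-3)) - 20*1 = 1/(-5 + 6 - 15) - 20 = 1/(-14) - 20 = -1/14 - 20 = -281/14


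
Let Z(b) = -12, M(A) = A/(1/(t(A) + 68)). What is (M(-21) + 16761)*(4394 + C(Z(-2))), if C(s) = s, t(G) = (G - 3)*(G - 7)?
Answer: 5350422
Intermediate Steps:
t(G) = (-7 + G)*(-3 + G) (t(G) = (-3 + G)*(-7 + G) = (-7 + G)*(-3 + G))
M(A) = A*(89 + A² - 10*A) (M(A) = A/(1/((21 + A² - 10*A) + 68)) = A/(1/(89 + A² - 10*A)) = A*(89 + A² - 10*A))
(M(-21) + 16761)*(4394 + C(Z(-2))) = (-21*(89 + (-21)² - 10*(-21)) + 16761)*(4394 - 12) = (-21*(89 + 441 + 210) + 16761)*4382 = (-21*740 + 16761)*4382 = (-15540 + 16761)*4382 = 1221*4382 = 5350422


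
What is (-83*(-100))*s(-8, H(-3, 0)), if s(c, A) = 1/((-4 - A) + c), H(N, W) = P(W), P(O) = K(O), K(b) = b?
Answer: -2075/3 ≈ -691.67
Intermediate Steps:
P(O) = O
H(N, W) = W
s(c, A) = 1/(-4 + c - A)
(-83*(-100))*s(-8, H(-3, 0)) = (-83*(-100))/(-4 - 8 - 1*0) = 8300/(-4 - 8 + 0) = 8300/(-12) = 8300*(-1/12) = -2075/3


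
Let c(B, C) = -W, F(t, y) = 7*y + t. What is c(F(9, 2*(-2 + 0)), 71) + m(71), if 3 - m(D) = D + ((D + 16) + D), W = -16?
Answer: -210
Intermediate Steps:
m(D) = -13 - 3*D (m(D) = 3 - (D + ((D + 16) + D)) = 3 - (D + ((16 + D) + D)) = 3 - (D + (16 + 2*D)) = 3 - (16 + 3*D) = 3 + (-16 - 3*D) = -13 - 3*D)
F(t, y) = t + 7*y
c(B, C) = 16 (c(B, C) = -1*(-16) = 16)
c(F(9, 2*(-2 + 0)), 71) + m(71) = 16 + (-13 - 3*71) = 16 + (-13 - 213) = 16 - 226 = -210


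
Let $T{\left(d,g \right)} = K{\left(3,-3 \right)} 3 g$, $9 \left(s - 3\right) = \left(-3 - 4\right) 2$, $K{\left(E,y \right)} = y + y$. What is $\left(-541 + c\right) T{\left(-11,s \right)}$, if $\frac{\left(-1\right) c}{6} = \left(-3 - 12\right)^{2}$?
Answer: $49166$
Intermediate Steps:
$K{\left(E,y \right)} = 2 y$
$s = \frac{13}{9}$ ($s = 3 + \frac{\left(-3 - 4\right) 2}{9} = 3 + \frac{\left(-7\right) 2}{9} = 3 + \frac{1}{9} \left(-14\right) = 3 - \frac{14}{9} = \frac{13}{9} \approx 1.4444$)
$c = -1350$ ($c = - 6 \left(-3 - 12\right)^{2} = - 6 \left(-15\right)^{2} = \left(-6\right) 225 = -1350$)
$T{\left(d,g \right)} = - 18 g$ ($T{\left(d,g \right)} = 2 \left(-3\right) 3 g = \left(-6\right) 3 g = - 18 g$)
$\left(-541 + c\right) T{\left(-11,s \right)} = \left(-541 - 1350\right) \left(\left(-18\right) \frac{13}{9}\right) = \left(-1891\right) \left(-26\right) = 49166$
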